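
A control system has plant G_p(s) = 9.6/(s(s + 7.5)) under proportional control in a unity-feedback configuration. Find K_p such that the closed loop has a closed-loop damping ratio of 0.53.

K_p = 5.21

Closed-loop characteristic equation: s² + 7.5s + K_p·9.6 = 0.
So ω_n = √(9.6K_p) and 2ζω_n = 7.5, giving ζ = 7.5/(2√(9.6K_p)).
Setting ζ = 0.53: √(9.6K_p) = 7.5/(2·0.53) = 7.075, so K_p = 50.06/9.6 = 5.21.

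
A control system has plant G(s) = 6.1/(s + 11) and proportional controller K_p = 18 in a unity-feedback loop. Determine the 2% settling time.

Closed-loop transfer function: T(s) = K_p·G(s)/(1 + K_p·G(s)) = 109.8/(s + 11 + 109.8) = 109.8/(s + 120.8).
Time constant τ = 1/120.8 = 0.008278 s, so the 2% settling time is about 4τ = 0.0331 s.

T_s ≈ 0.0331 s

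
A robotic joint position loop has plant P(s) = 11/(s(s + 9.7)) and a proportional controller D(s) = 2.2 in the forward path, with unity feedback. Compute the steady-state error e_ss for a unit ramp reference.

0.401

The loop has one pole at the origin (type 1). Velocity error constant K_v = lim_{s→0} s·D(s)P(s) = 2.2·11/9.7 = 2.495.
Steady-state error to a unit ramp: e_ss = 1/K_v = 0.401.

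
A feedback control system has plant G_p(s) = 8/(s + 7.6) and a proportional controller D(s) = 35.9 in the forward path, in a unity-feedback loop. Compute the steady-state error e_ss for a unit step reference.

The loop is type 0. Static position error constant K_pos = D(0)·G_p(0) = 35.9·1.053 = 37.79.
Steady-state error to a unit step: e_ss = 1/(1+K_pos) = 1/38.79 = 0.0258.

0.0258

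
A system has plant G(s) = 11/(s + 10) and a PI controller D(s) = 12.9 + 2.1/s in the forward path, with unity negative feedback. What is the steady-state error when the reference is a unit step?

0

The open loop D(s)G(s) has a pole at the origin (type 1), so the static position error constant is infinite and e_ss = 1/(1+∞) = 0.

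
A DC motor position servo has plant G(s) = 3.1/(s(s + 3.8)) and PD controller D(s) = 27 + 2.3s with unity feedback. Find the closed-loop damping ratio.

Forward path: (27 + 2.3s)·3.1/(s(s+3.8)). The closed-loop characteristic equation is s² + (3.8 + 3.1·2.3)s + 3.1·27 = 0.
That is s² + 10.93s + 83.7 = 0, so ω_n = 9.149 rad/s and ζ = 10.93/(2·9.149) = 0.5973.

ζ = 0.597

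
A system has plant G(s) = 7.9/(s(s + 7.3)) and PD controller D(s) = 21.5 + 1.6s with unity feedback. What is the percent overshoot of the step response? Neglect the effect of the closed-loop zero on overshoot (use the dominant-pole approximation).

Forward path: (21.5 + 1.6s)·7.9/(s(s+7.3)). The closed-loop characteristic equation is s² + (7.3 + 7.9·1.6)s + 7.9·21.5 = 0.
That is s² + 19.94s + 169.8 = 0, so ω_n = 13.03 rad/s and ζ = 19.94/(2·13.03) = 0.765.
%OS = 100·exp(−πζ/√(1−ζ²)) = 2.4%.

2.4%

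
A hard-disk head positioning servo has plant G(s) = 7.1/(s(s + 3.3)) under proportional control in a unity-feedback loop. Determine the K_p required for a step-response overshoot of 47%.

K_p = 7.02

From %OS = 100·exp(−πζ/√(1−ζ²)) = 47%, ζ = −ln(0.47)/√(π²+ln²(0.47)) = 0.2337.
Characteristic equation s² + 3.3s + 7.1K_p = 0 gives ζ = 3.3/(2√(7.1K_p)).
Setting ζ = 0.2337: √(7.1K_p) = 3.3/(2·0.2337) = 7.061, so K_p = 49.86/7.1 = 7.02.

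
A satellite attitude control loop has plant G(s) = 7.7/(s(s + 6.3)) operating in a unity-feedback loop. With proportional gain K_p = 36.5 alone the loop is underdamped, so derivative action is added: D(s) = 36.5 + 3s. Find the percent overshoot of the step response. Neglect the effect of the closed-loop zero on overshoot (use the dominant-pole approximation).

Forward path: (36.5 + 3s)·7.7/(s(s+6.3)). The closed-loop characteristic equation is s² + (6.3 + 7.7·3)s + 7.7·36.5 = 0.
That is s² + 29.4s + 281.1 = 0, so ω_n = 16.76 rad/s and ζ = 29.4/(2·16.76) = 0.8769.
%OS = 100·exp(−πζ/√(1−ζ²)) = 0.325%.

0.325%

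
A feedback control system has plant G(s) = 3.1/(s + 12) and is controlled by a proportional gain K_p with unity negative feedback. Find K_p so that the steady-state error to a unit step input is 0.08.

K_p = 44.5

Steady-state error for a unit step on this type-0 loop is 1/(1 + K_p·G(0)).
G(0) = 0.2583. Require 1/(1 + K_p·0.2583) = 0.08, so 1 + 0.2583·K_p = 12.5.
K_p = (12.5 − 1)/0.2583 = 44.5.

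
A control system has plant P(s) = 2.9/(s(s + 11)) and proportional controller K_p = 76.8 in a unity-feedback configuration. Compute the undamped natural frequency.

ω_n = 14.9 rad/s

1 + K_p·P(s) = 0 gives s² + 11s + 222.7 = 0.
Matching s² + 2ζω_n s + ω_n²: ω_n = √222.7 = 14.92 rad/s and 2ζω_n = 11, so ζ = 11/(2·14.92) = 0.369.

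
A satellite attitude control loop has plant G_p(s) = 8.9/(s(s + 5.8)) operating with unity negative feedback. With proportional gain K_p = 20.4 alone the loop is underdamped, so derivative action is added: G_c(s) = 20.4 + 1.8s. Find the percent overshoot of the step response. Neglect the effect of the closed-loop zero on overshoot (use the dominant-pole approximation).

Forward path: (20.4 + 1.8s)·8.9/(s(s+5.8)). The closed-loop characteristic equation is s² + (5.8 + 8.9·1.8)s + 8.9·20.4 = 0.
That is s² + 21.82s + 181.6 = 0, so ω_n = 13.47 rad/s and ζ = 21.82/(2·13.47) = 0.8097.
%OS = 100·exp(−πζ/√(1−ζ²)) = 1.31%.

1.31%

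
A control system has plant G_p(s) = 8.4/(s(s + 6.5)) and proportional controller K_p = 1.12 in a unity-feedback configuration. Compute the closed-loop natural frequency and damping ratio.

ω_n = 3.07 rad/s, ζ = 1.06

With unity feedback the closed-loop characteristic equation is s² + 6.5s + 1.12·8.4 = s² + 6.5s + 9.408 = 0.
Matching s² + 2ζω_n s + ω_n²: ω_n = √9.408 = 3.067 rad/s and 2ζω_n = 6.5, so ζ = 6.5/(2·3.067) = 1.06.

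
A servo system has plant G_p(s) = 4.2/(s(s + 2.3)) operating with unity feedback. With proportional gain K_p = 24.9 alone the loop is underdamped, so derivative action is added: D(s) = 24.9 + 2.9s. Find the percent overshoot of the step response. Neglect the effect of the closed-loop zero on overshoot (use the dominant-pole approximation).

4.29%

Forward path: (24.9 + 2.9s)·4.2/(s(s+2.3)). The closed-loop characteristic equation is s² + (2.3 + 4.2·2.9)s + 4.2·24.9 = 0.
That is s² + 14.48s + 104.6 = 0, so ω_n = 10.23 rad/s and ζ = 14.48/(2·10.23) = 0.708.
%OS = 100·exp(−πζ/√(1−ζ²)) = 4.29%.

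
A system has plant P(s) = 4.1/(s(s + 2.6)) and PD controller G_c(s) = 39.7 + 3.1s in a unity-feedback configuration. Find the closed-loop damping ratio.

Forward path: (39.7 + 3.1s)·4.1/(s(s+2.6)). The closed-loop characteristic equation is s² + (2.6 + 4.1·3.1)s + 4.1·39.7 = 0.
That is s² + 15.31s + 162.8 = 0, so ω_n = 12.76 rad/s and ζ = 15.31/(2·12.76) = 0.6.

ζ = 0.6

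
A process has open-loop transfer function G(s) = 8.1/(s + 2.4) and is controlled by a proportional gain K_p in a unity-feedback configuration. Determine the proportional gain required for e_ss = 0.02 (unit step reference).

Steady-state error for a unit step on this type-0 loop is 1/(1 + K_p·G(0)).
G(0) = 3.375. Require 1/(1 + K_p·3.375) = 0.02, so 1 + 3.375·K_p = 50.
K_p = (50 − 1)/3.375 = 14.5.

K_p = 14.5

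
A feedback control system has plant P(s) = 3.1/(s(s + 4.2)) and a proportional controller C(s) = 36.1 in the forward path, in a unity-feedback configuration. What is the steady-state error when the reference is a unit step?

0

The open loop C(s)P(s) has a pole at the origin (type 1), so the static position error constant is infinite and e_ss = 1/(1+∞) = 0.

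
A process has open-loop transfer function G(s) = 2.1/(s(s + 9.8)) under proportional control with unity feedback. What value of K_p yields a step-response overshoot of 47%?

K_p = 209

From %OS = 100·exp(−πζ/√(1−ζ²)) = 47%, ζ = −ln(0.47)/√(π²+ln²(0.47)) = 0.2337.
Characteristic equation s² + 9.8s + 2.1K_p = 0 gives ζ = 9.8/(2√(2.1K_p)).
Setting ζ = 0.2337: √(2.1K_p) = 9.8/(2·0.2337) = 20.97, so K_p = 439.7/2.1 = 209.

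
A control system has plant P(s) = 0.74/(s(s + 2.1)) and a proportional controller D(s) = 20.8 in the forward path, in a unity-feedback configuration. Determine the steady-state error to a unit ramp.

0.136

The loop has one pole at the origin (type 1). Velocity error constant K_v = lim_{s→0} s·D(s)P(s) = 20.8·0.74/2.1 = 7.33.
Steady-state error to a unit ramp: e_ss = 1/K_v = 0.136.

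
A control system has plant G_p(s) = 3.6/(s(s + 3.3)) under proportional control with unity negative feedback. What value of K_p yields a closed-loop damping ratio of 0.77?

Closed-loop characteristic equation: s² + 3.3s + K_p·3.6 = 0.
So ω_n = √(3.6K_p) and 2ζω_n = 3.3, giving ζ = 3.3/(2√(3.6K_p)).
Setting ζ = 0.77: √(3.6K_p) = 3.3/(2·0.77) = 2.143, so K_p = 4.592/3.6 = 1.28.

K_p = 1.28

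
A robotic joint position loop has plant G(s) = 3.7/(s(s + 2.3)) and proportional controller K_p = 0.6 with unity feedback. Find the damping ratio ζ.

ζ = 0.772

With unity feedback the closed-loop characteristic equation is s² + 2.3s + 0.6·3.7 = s² + 2.3s + 2.22 = 0.
Matching s² + 2ζω_n s + ω_n²: ω_n = √2.22 = 1.49 rad/s and 2ζω_n = 2.3, so ζ = 2.3/(2·1.49) = 0.772.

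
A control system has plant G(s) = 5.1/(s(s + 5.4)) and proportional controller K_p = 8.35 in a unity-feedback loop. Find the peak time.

Closed-loop characteristic equation: s² + 5.4s + 42.58 = 0, so ω_n = 6.526 rad/s and ζ = 5.4/(2·6.526) = 0.4137.
Damped frequency ω_d = ω_n√(1−ζ²) = 5.941 rad/s, so peak time T_p = π/ω_d = 0.529 s.

T_p = 0.529 s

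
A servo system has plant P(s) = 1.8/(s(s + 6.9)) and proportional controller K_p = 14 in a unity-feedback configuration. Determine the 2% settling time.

T_s ≈ 1.16 s

Closed-loop characteristic equation: s² + 6.9s + 25.2 = 0, so ω_n = 5.02 rad/s and ζ = 6.9/(2·5.02) = 0.6873.
2% settling time T_s ≈ 4/(ζω_n) = 4/3.45 = 1.16 s.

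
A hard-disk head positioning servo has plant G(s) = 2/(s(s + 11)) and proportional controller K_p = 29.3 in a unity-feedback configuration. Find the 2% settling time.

T_s ≈ 0.727 s

From 1 + K_pG(s) = 0: s² + 11s + 58.6 = 0 ⇒ ω_n = 7.655, ζ = 0.7185.
2% settling time T_s ≈ 4/(ζω_n) = 4/5.5 = 0.727 s.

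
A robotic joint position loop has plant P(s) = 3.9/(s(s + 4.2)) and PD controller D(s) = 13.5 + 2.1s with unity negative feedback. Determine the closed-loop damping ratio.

Forward path: (13.5 + 2.1s)·3.9/(s(s+4.2)). The closed-loop characteristic equation is s² + (4.2 + 3.9·2.1)s + 3.9·13.5 = 0.
That is s² + 12.39s + 52.65 = 0, so ω_n = 7.256 rad/s and ζ = 12.39/(2·7.256) = 0.8538.

ζ = 0.854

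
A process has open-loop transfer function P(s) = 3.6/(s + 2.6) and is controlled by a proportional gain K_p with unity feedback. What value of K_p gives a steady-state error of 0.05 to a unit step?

Steady-state error for a unit step on this type-0 loop is 1/(1 + K_p·P(0)).
P(0) = 1.385. Require 1/(1 + K_p·1.385) = 0.05, so 1 + 1.385·K_p = 20.
K_p = (20 − 1)/1.385 = 13.7.

K_p = 13.7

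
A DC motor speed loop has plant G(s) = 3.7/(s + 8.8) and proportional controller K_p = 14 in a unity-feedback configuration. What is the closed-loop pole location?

Closed-loop transfer function: T(s) = K_p·G(s)/(1 + K_p·G(s)) = 51.8/(s + 8.8 + 51.8) = 51.8/(s + 60.6).
The closed-loop pole is at s = −60.6.

s = -60.6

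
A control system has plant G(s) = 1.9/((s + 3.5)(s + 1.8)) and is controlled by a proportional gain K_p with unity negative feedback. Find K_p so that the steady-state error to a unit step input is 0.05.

The loop is type 0, so e_ss(step) = 1/(1 + K_pos) with K_pos = K_p·G(0).
G(0) = 0.3016. Require 1/(1 + K_p·0.3016) = 0.05, so 1 + 0.3016·K_p = 20.
K_p = (20 − 1)/0.3016 = 63.

K_p = 63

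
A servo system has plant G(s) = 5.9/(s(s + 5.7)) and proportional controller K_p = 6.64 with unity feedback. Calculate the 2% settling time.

T_s ≈ 1.4 s

From 1 + K_pG(s) = 0: s² + 5.7s + 39.18 = 0 ⇒ ω_n = 6.259, ζ = 0.4553.
2% settling time T_s ≈ 4/(ζω_n) = 4/2.85 = 1.4 s.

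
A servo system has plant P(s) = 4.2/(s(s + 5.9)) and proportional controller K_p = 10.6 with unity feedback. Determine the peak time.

The closed-loop denominator s² + 5.9s + 44.52 gives ω_n = √44.52 = 6.672 and ζ = 5.9/(2ω_n) = 0.4421.
Damped frequency ω_d = ω_n√(1−ζ²) = 5.985 rad/s, so peak time T_p = π/ω_d = 0.525 s.

T_p = 0.525 s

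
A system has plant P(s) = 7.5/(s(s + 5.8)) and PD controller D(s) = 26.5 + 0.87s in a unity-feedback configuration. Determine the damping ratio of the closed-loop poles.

ζ = 0.437

Forward path: (26.5 + 0.87s)·7.5/(s(s+5.8)). The closed-loop characteristic equation is s² + (5.8 + 7.5·0.87)s + 7.5·26.5 = 0.
That is s² + 12.32s + 198.8 = 0, so ω_n = 14.1 rad/s and ζ = 12.32/(2·14.1) = 0.4371.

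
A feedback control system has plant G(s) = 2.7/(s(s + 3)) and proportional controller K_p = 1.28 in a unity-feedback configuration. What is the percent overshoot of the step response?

The closed-loop denominator s² + 3s + 3.456 gives ω_n = √3.456 = 1.859 and ζ = 3/(2ω_n) = 0.8069.
%OS = 100·exp(−πζ/√(1−ζ²)) = 100·exp(−π·0.8069/√0.349) = 1.37%.

1.37%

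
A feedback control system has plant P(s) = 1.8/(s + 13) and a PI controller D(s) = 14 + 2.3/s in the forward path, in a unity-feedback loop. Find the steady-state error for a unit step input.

The open loop D(s)P(s) has a pole at the origin (type 1), so the static position error constant is infinite and e_ss = 1/(1+∞) = 0.

0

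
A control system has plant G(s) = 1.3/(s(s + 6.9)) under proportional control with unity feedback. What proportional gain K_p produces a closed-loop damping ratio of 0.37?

K_p = 66.9

Closed-loop characteristic equation: s² + 6.9s + K_p·1.3 = 0.
So ω_n = √(1.3K_p) and 2ζω_n = 6.9, giving ζ = 6.9/(2√(1.3K_p)).
Setting ζ = 0.37: √(1.3K_p) = 6.9/(2·0.37) = 9.324, so K_p = 86.94/1.3 = 66.9.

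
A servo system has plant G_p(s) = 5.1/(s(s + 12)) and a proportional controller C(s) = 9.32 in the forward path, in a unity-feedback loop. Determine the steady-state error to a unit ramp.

The loop has one pole at the origin (type 1). Velocity error constant K_v = lim_{s→0} s·C(s)G_p(s) = 9.32·5.1/12 = 3.961.
Steady-state error to a unit ramp: e_ss = 1/K_v = 0.252.

0.252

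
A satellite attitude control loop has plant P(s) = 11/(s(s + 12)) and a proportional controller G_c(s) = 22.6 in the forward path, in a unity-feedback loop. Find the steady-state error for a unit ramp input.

The loop has one pole at the origin (type 1). Velocity error constant K_v = lim_{s→0} s·G_c(s)P(s) = 22.6·11/12 = 20.72.
Steady-state error to a unit ramp: e_ss = 1/K_v = 0.0483.

0.0483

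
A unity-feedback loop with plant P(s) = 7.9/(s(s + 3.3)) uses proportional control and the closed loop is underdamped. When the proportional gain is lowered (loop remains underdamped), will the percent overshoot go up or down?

decrease

ζ = 3.3/(2√(7.9K_p)) rises as K_p falls; higher damping means less overshoot.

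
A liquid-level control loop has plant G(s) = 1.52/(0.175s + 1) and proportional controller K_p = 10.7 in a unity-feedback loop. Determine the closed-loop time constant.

Closed loop: T(s) = K_p·G/(1+K_p·G) = 16.26/(0.175s + 1 + 16.26), with pole at s = −(1 + 16.26)/0.175 = −98.65.
Closed-loop time constant τ = 1/98.65 = 0.0101 s.

τ = 0.0101 s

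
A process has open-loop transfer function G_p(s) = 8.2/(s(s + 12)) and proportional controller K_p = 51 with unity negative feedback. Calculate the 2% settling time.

The closed-loop denominator s² + 12s + 418.2 gives ω_n = √418.2 = 20.45 and ζ = 12/(2ω_n) = 0.2934.
2% settling time T_s ≈ 4/(ζω_n) = 4/6 = 0.667 s.

T_s ≈ 0.667 s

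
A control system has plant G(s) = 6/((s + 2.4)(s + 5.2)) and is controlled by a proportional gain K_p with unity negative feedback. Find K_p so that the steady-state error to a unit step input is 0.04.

K_p = 49.9

The loop is type 0, so e_ss(step) = 1/(1 + K_pos) with K_pos = K_p·G(0).
G(0) = 0.4808. Require 1/(1 + K_p·0.4808) = 0.04, so 1 + 0.4808·K_p = 25.
K_p = (25 − 1)/0.4808 = 49.9.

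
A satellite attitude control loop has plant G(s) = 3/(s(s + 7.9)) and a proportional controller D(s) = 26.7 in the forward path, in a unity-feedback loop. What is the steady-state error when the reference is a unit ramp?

The loop has one pole at the origin (type 1). Velocity error constant K_v = lim_{s→0} s·D(s)G(s) = 26.7·3/7.9 = 10.14.
Steady-state error to a unit ramp: e_ss = 1/K_v = 0.0986.

0.0986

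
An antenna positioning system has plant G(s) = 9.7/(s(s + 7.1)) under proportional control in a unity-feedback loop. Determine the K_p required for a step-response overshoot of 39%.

From %OS = 100·exp(−πζ/√(1−ζ²)) = 39%, ζ = −ln(0.39)/√(π²+ln²(0.39)) = 0.2871.
Characteristic equation s² + 7.1s + 9.7K_p = 0 gives ζ = 7.1/(2√(9.7K_p)).
Setting ζ = 0.2871: √(9.7K_p) = 7.1/(2·0.2871) = 12.36, so K_p = 152.9/9.7 = 15.8.

K_p = 15.8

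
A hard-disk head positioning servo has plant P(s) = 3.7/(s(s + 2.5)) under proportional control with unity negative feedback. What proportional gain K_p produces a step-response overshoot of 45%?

From %OS = 100·exp(−πζ/√(1−ζ²)) = 45%, ζ = −ln(0.45)/√(π²+ln²(0.45)) = 0.2463.
Characteristic equation s² + 2.5s + 3.7K_p = 0 gives ζ = 2.5/(2√(3.7K_p)).
Setting ζ = 0.2463: √(3.7K_p) = 2.5/(2·0.2463) = 5.074, so K_p = 25.75/3.7 = 6.96.

K_p = 6.96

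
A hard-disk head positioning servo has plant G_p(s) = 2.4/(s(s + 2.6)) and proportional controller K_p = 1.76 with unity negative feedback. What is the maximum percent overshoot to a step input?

7.69%

From 1 + K_pG_p(s) = 0: s² + 2.6s + 4.224 = 0 ⇒ ω_n = 2.055, ζ = 0.6325.
%OS = 100·exp(−πζ/√(1−ζ²)) = 100·exp(−π·0.6325/√0.5999) = 7.69%.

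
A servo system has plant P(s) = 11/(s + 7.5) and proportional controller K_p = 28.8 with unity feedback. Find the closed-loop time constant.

Closed-loop transfer function: T(s) = K_p·P(s)/(1 + K_p·P(s)) = 316.8/(s + 7.5 + 316.8) = 316.8/(s + 324.3).
Time constant τ = 1/324.3 = 0.00308 s.

τ = 0.00308 s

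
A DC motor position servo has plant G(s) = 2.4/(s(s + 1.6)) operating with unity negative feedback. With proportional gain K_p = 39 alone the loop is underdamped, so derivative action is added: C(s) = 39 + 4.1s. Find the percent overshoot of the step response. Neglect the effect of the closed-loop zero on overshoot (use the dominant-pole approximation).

Forward path: (39 + 4.1s)·2.4/(s(s+1.6)). The closed-loop characteristic equation is s² + (1.6 + 2.4·4.1)s + 2.4·39 = 0.
That is s² + 11.44s + 93.6 = 0, so ω_n = 9.675 rad/s and ζ = 11.44/(2·9.675) = 0.5912.
%OS = 100·exp(−πζ/√(1−ζ²)) = 10%.

10%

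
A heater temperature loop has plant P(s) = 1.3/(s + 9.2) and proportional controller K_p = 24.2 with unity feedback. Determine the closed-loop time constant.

Closed-loop transfer function: T(s) = K_p·P(s)/(1 + K_p·P(s)) = 31.46/(s + 9.2 + 31.46) = 31.46/(s + 40.66).
Time constant τ = 1/40.66 = 0.0246 s.

τ = 0.0246 s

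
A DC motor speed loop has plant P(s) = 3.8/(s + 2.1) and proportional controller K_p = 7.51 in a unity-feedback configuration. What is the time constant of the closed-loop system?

τ = 0.0326 s

Closed-loop transfer function: T(s) = K_p·P(s)/(1 + K_p·P(s)) = 28.54/(s + 2.1 + 28.54) = 28.54/(s + 30.64).
Time constant τ = 1/30.64 = 0.0326 s.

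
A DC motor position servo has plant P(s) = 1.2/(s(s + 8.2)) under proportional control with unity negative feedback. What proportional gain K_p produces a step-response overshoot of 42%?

From %OS = 100·exp(−πζ/√(1−ζ²)) = 42%, ζ = −ln(0.42)/√(π²+ln²(0.42)) = 0.2662.
Characteristic equation s² + 8.2s + 1.2K_p = 0 gives ζ = 8.2/(2√(1.2K_p)).
Setting ζ = 0.2662: √(1.2K_p) = 8.2/(2·0.2662) = 15.4, so K_p = 237.3/1.2 = 198.

K_p = 198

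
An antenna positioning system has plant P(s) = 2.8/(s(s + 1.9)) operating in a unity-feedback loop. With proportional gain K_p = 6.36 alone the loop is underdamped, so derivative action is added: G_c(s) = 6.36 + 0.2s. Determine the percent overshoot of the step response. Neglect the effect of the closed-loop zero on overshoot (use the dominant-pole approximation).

38.4%

Forward path: (6.36 + 0.2s)·2.8/(s(s+1.9)). The closed-loop characteristic equation is s² + (1.9 + 2.8·0.2)s + 2.8·6.36 = 0.
That is s² + 2.46s + 17.81 = 0, so ω_n = 4.22 rad/s and ζ = 2.46/(2·4.22) = 0.2915.
%OS = 100·exp(−πζ/√(1−ζ²)) = 38.4%.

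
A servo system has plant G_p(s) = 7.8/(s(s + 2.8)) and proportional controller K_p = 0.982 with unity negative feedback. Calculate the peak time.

T_p = 1.32 s

Closed-loop characteristic equation: s² + 2.8s + 7.66 = 0, so ω_n = 2.768 rad/s and ζ = 2.8/(2·2.768) = 0.5059.
Damped frequency ω_d = ω_n√(1−ζ²) = 2.387 rad/s, so peak time T_p = π/ω_d = 1.32 s.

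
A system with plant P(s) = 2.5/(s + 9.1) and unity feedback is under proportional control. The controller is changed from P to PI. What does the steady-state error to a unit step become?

The integrator makes K_pos = lim_{s→0} C(s)G(s) infinite, so e_ss = 1/(1+K_pos) = 0.

0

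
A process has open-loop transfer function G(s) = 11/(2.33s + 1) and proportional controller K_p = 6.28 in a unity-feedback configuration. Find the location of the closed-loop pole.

Closed loop: T(s) = K_p·G/(1+K_p·G) = 69.08/(2.33s + 1 + 69.08), with pole at s = −(1 + 69.08)/2.33 = −30.08.

s = -30.08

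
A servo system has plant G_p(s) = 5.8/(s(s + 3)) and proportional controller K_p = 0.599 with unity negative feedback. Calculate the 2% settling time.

Closed-loop characteristic equation: s² + 3s + 3.474 = 0, so ω_n = 1.864 rad/s and ζ = 3/(2·1.864) = 0.8048.
2% settling time T_s ≈ 4/(ζω_n) = 4/1.5 = 2.67 s.

T_s ≈ 2.67 s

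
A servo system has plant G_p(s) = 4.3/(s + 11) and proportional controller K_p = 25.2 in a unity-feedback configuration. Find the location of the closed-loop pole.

s = -119.4

Closed-loop transfer function: T(s) = K_p·G_p(s)/(1 + K_p·G_p(s)) = 108.4/(s + 11 + 108.4) = 108.4/(s + 119.4).
The closed-loop pole is at s = −119.4.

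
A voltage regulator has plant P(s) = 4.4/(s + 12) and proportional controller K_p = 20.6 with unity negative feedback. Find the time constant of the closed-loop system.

τ = 0.00974 s

Closed-loop transfer function: T(s) = K_p·P(s)/(1 + K_p·P(s)) = 90.64/(s + 12 + 90.64) = 90.64/(s + 102.6).
Time constant τ = 1/102.6 = 0.00974 s.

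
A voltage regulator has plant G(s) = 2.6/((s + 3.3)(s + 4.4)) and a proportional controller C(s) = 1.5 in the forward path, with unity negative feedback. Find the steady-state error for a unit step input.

0.788

The loop is type 0. Static position error constant K_pos = C(0)·G(0) = 1.5·0.1791 = 0.2686.
Steady-state error to a unit step: e_ss = 1/(1+K_pos) = 1/1.269 = 0.788.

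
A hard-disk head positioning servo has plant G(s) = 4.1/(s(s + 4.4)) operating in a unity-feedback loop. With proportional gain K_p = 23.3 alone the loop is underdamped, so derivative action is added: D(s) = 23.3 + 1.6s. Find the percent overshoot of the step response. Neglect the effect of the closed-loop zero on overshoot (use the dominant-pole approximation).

Forward path: (23.3 + 1.6s)·4.1/(s(s+4.4)). The closed-loop characteristic equation is s² + (4.4 + 4.1·1.6)s + 4.1·23.3 = 0.
That is s² + 10.96s + 95.53 = 0, so ω_n = 9.774 rad/s and ζ = 10.96/(2·9.774) = 0.5607.
%OS = 100·exp(−πζ/√(1−ζ²)) = 11.9%.

11.9%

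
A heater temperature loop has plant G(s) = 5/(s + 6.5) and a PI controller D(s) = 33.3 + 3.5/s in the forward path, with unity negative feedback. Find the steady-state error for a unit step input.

0

The open loop D(s)G(s) has a pole at the origin (type 1), so the static position error constant is infinite and e_ss = 1/(1+∞) = 0.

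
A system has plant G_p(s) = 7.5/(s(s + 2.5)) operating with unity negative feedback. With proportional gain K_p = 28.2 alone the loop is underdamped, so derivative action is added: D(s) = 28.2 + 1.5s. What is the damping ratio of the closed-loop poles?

ζ = 0.473

Forward path: (28.2 + 1.5s)·7.5/(s(s+2.5)). The closed-loop characteristic equation is s² + (2.5 + 7.5·1.5)s + 7.5·28.2 = 0.
That is s² + 13.75s + 211.5 = 0, so ω_n = 14.54 rad/s and ζ = 13.75/(2·14.54) = 0.4727.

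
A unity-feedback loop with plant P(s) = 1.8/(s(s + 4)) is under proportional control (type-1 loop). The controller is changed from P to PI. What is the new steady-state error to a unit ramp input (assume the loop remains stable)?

0

The integrator raises the loop to type 2, so K_v → ∞ and e_ss to a ramp is zero.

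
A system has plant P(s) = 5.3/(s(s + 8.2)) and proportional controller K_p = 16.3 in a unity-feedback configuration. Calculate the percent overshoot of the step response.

Closed-loop characteristic equation: s² + 8.2s + 86.39 = 0, so ω_n = 9.295 rad/s and ζ = 8.2/(2·9.295) = 0.4411.
%OS = 100·exp(−πζ/√(1−ζ²)) = 100·exp(−π·0.4411/√0.8054) = 21.3%.

21.3%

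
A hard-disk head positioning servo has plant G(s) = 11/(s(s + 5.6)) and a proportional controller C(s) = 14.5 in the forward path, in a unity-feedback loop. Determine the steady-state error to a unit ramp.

The loop has one pole at the origin (type 1). Velocity error constant K_v = lim_{s→0} s·C(s)G(s) = 14.5·11/5.6 = 28.48.
Steady-state error to a unit ramp: e_ss = 1/K_v = 0.0351.

0.0351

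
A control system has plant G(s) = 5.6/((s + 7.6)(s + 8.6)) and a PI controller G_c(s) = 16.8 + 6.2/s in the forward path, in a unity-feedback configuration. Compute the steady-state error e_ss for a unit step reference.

The open loop G_c(s)G(s) has a pole at the origin (type 1), so the static position error constant is infinite and e_ss = 1/(1+∞) = 0.

0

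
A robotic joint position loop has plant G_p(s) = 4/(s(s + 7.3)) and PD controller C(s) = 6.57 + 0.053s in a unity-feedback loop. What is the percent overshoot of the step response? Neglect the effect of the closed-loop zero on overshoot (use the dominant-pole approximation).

3.4%

Forward path: (6.57 + 0.053s)·4/(s(s+7.3)). The closed-loop characteristic equation is s² + (7.3 + 4·0.053)s + 4·6.57 = 0.
That is s² + 7.512s + 26.28 = 0, so ω_n = 5.126 rad/s and ζ = 7.512/(2·5.126) = 0.7327.
%OS = 100·exp(−πζ/√(1−ζ²)) = 3.4%.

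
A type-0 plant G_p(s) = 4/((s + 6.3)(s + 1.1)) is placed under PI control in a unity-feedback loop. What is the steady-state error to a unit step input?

0

The PI controller's integrator makes the forward path type 1, so e_ss to a step is zero.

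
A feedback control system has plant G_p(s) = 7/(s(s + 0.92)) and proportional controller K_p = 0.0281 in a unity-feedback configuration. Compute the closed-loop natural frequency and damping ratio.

With unity feedback the closed-loop characteristic equation is s² + 0.92s + 0.0281·7 = s² + 0.92s + 0.1967 = 0.
So ω_n² = 0.1967 ⇒ ω_n = 0.4435 rad/s, and ζ = 0.92/(2ω_n) = 1.04.

ω_n = 0.444 rad/s, ζ = 1.04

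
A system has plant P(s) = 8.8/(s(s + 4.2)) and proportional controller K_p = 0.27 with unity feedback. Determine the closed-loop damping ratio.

With unity feedback the closed-loop characteristic equation is s² + 4.2s + 0.27·8.8 = s² + 4.2s + 2.376 = 0.
So ω_n² = 2.376 ⇒ ω_n = 1.541 rad/s, and ζ = 4.2/(2ω_n) = 1.36.

ζ = 1.36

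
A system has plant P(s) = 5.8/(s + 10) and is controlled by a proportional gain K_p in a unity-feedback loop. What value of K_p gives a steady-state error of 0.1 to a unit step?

For a type-0 loop with proportional control, e_ss = 1/(1 + K_p·P(0)).
P(0) = 0.58. Require 1/(1 + K_p·0.58) = 0.1, so 1 + 0.58·K_p = 10.
K_p = (10 − 1)/0.58 = 15.5.

K_p = 15.5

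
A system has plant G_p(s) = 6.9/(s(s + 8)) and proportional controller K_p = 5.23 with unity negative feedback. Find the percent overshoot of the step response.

6.06%

From 1 + K_pG_p(s) = 0: s² + 8s + 36.09 = 0 ⇒ ω_n = 6.007, ζ = 0.6659.
%OS = 100·exp(−πζ/√(1−ζ²)) = 100·exp(−π·0.6659/√0.5566) = 6.06%.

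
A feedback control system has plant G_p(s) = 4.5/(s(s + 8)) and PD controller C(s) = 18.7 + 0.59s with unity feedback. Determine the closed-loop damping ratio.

ζ = 0.581

Forward path: (18.7 + 0.59s)·4.5/(s(s+8)). The closed-loop characteristic equation is s² + (8 + 4.5·0.59)s + 4.5·18.7 = 0.
That is s² + 10.65s + 84.15 = 0, so ω_n = 9.173 rad/s and ζ = 10.65/(2·9.173) = 0.5808.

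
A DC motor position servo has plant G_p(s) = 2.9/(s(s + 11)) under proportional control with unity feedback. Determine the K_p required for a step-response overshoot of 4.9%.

From %OS = 100·exp(−πζ/√(1−ζ²)) = 4.9%, ζ = −ln(0.049)/√(π²+ln²(0.049)) = 0.6925.
Characteristic equation s² + 11s + 2.9K_p = 0 gives ζ = 11/(2√(2.9K_p)).
Setting ζ = 0.6925: √(2.9K_p) = 11/(2·0.6925) = 7.942, so K_p = 63.07/2.9 = 21.7.

K_p = 21.7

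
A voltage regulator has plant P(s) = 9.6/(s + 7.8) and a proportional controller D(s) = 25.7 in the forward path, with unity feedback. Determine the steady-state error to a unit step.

The loop is type 0. Static position error constant K_pos = D(0)·P(0) = 25.7·1.231 = 31.63.
Steady-state error to a unit step: e_ss = 1/(1+K_pos) = 1/32.63 = 0.0306.

0.0306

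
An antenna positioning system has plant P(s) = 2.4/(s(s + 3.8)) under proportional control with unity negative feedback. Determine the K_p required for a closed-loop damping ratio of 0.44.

Closed-loop characteristic equation: s² + 3.8s + K_p·2.4 = 0.
So ω_n = √(2.4K_p) and 2ζω_n = 3.8, giving ζ = 3.8/(2√(2.4K_p)).
Setting ζ = 0.44: √(2.4K_p) = 3.8/(2·0.44) = 4.318, so K_p = 18.65/2.4 = 7.77.

K_p = 7.77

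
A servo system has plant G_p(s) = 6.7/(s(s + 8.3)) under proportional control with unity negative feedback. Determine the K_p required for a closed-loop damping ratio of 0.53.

Closed-loop characteristic equation: s² + 8.3s + K_p·6.7 = 0.
So ω_n = √(6.7K_p) and 2ζω_n = 8.3, giving ζ = 8.3/(2√(6.7K_p)).
Setting ζ = 0.53: √(6.7K_p) = 8.3/(2·0.53) = 7.83, so K_p = 61.31/6.7 = 9.15.

K_p = 9.15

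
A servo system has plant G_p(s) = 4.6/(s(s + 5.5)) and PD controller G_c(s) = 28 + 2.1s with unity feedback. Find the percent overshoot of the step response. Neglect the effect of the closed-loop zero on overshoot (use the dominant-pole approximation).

5.96%

Forward path: (28 + 2.1s)·4.6/(s(s+5.5)). The closed-loop characteristic equation is s² + (5.5 + 4.6·2.1)s + 4.6·28 = 0.
That is s² + 15.16s + 128.8 = 0, so ω_n = 11.35 rad/s and ζ = 15.16/(2·11.35) = 0.6679.
%OS = 100·exp(−πζ/√(1−ζ²)) = 5.96%.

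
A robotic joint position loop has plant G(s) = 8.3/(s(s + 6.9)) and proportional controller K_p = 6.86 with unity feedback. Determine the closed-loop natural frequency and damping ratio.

1 + K_p·G(s) = 0 gives s² + 6.9s + 56.94 = 0.
So ω_n² = 56.94 ⇒ ω_n = 7.546 rad/s, and ζ = 6.9/(2ω_n) = 0.457.

ω_n = 7.55 rad/s, ζ = 0.457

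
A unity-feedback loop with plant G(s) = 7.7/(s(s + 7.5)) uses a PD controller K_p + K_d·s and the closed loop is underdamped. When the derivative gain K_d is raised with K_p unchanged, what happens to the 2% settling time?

decrease

Characteristic equation s² + (7.5 + 7.7K_d)s + 7.7K_p = 0: raising K_d increases ζω_n = (7.5+7.7K_d)/2 while the loop stays underdamped, so T_s ≈ 4/(ζω_n) decreases.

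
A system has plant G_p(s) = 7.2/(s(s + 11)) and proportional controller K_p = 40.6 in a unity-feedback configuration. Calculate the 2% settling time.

T_s ≈ 0.727 s

The closed-loop denominator s² + 11s + 292.3 gives ω_n = √292.3 = 17.1 and ζ = 11/(2ω_n) = 0.3217.
2% settling time T_s ≈ 4/(ζω_n) = 4/5.5 = 0.727 s.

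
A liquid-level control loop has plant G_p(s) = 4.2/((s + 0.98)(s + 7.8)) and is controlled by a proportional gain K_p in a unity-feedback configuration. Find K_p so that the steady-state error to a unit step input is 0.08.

Steady-state error for a unit step on this type-0 loop is 1/(1 + K_p·G_p(0)).
G_p(0) = 0.5495. Require 1/(1 + K_p·0.5495) = 0.08, so 1 + 0.5495·K_p = 12.5.
K_p = (12.5 − 1)/0.5495 = 20.9.

K_p = 20.9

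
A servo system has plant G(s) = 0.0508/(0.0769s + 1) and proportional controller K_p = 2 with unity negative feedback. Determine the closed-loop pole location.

s = -14.33

Closed loop: T(s) = K_p·G/(1+K_p·G) = 0.1016/(0.0769s + 1 + 0.1016), with pole at s = −(1 + 0.1016)/0.0769 = −14.33.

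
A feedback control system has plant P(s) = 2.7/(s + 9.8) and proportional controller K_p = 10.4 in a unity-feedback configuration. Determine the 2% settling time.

Closed-loop transfer function: T(s) = K_p·P(s)/(1 + K_p·P(s)) = 28.08/(s + 9.8 + 28.08) = 28.08/(s + 37.88).
Time constant τ = 1/37.88 = 0.0264 s, so the 2% settling time is about 4τ = 0.106 s.

T_s ≈ 0.106 s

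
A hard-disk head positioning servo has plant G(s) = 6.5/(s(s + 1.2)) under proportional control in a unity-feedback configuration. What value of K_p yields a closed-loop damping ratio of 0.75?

K_p = 0.0985

Closed-loop characteristic equation: s² + 1.2s + K_p·6.5 = 0.
So ω_n = √(6.5K_p) and 2ζω_n = 1.2, giving ζ = 1.2/(2√(6.5K_p)).
Setting ζ = 0.75: √(6.5K_p) = 1.2/(2·0.75) = 0.8, so K_p = 0.64/6.5 = 0.0985.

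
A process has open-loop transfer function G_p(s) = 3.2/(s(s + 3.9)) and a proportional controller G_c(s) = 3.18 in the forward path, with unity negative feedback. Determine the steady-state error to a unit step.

The open loop G_c(s)G_p(s) has a pole at the origin (type 1), so the static position error constant is infinite and e_ss = 1/(1+∞) = 0.

0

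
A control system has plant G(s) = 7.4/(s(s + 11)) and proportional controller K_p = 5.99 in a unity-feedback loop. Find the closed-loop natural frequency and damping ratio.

ω_n = 6.66 rad/s, ζ = 0.826

With unity feedback the closed-loop characteristic equation is s² + 11s + 5.99·7.4 = s² + 11s + 44.33 = 0.
Matching s² + 2ζω_n s + ω_n²: ω_n = √44.33 = 6.658 rad/s and 2ζω_n = 11, so ζ = 11/(2·6.658) = 0.826.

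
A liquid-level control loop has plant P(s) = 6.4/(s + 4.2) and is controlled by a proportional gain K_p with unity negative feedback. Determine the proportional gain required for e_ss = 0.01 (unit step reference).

The loop is type 0, so e_ss(step) = 1/(1 + K_pos) with K_pos = K_p·P(0).
P(0) = 1.524. Require 1/(1 + K_p·1.524) = 0.01, so 1 + 1.524·K_p = 100.
K_p = (100 − 1)/1.524 = 65.

K_p = 65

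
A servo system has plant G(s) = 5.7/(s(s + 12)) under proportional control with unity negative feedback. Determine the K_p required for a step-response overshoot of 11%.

From %OS = 100·exp(−πζ/√(1−ζ²)) = 11%, ζ = −ln(0.11)/√(π²+ln²(0.11)) = 0.5749.
Characteristic equation s² + 12s + 5.7K_p = 0 gives ζ = 12/(2√(5.7K_p)).
Setting ζ = 0.5749: √(5.7K_p) = 12/(2·0.5749) = 10.44, so K_p = 108.9/5.7 = 19.1.

K_p = 19.1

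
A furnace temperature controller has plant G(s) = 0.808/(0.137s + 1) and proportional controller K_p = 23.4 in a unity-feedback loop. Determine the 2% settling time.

T_s ≈ 0.0275 s

Closed loop: T(s) = K_p·G/(1+K_p·G) = 18.91/(0.137s + 1 + 18.91), with pole at s = −(1 + 18.91)/0.137 = −145.3.
τ = 1/145.3 = 0.006882 s, so 2% settling time ≈ 4τ = 0.0275 s.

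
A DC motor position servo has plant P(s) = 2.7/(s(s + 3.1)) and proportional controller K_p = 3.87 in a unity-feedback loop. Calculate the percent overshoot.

18%

The closed-loop denominator s² + 3.1s + 10.45 gives ω_n = √10.45 = 3.232 and ζ = 3.1/(2ω_n) = 0.4795.
%OS = 100·exp(−πζ/√(1−ζ²)) = 100·exp(−π·0.4795/√0.7701) = 18%.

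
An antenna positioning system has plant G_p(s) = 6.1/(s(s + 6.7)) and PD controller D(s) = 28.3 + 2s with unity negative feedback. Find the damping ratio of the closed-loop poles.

ζ = 0.719

Forward path: (28.3 + 2s)·6.1/(s(s+6.7)). The closed-loop characteristic equation is s² + (6.7 + 6.1·2)s + 6.1·28.3 = 0.
That is s² + 18.9s + 172.6 = 0, so ω_n = 13.14 rad/s and ζ = 18.9/(2·13.14) = 0.7192.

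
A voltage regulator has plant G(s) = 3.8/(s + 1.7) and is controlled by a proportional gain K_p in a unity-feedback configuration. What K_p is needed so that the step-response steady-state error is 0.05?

K_p = 8.5

Steady-state error for a unit step on this type-0 loop is 1/(1 + K_p·G(0)).
G(0) = 2.235. Require 1/(1 + K_p·2.235) = 0.05, so 1 + 2.235·K_p = 20.
K_p = (20 − 1)/2.235 = 8.5.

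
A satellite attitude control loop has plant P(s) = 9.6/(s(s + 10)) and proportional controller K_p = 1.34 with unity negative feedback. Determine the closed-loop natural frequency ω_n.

With unity feedback the closed-loop characteristic equation is s² + 10s + 1.34·9.6 = s² + 10s + 12.86 = 0.
So ω_n² = 12.86 ⇒ ω_n = 3.587 rad/s, and ζ = 10/(2ω_n) = 1.39.

ω_n = 3.59 rad/s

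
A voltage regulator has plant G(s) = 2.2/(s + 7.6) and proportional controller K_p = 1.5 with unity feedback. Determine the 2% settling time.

T_s ≈ 0.367 s

Closed-loop transfer function: T(s) = K_p·G(s)/(1 + K_p·G(s)) = 3.3/(s + 7.6 + 3.3) = 3.3/(s + 10.9).
Time constant τ = 1/10.9 = 0.09174 s, so the 2% settling time is about 4τ = 0.367 s.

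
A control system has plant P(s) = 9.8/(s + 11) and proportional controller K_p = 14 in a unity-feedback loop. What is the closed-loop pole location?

s = -148.2

Closed-loop transfer function: T(s) = K_p·P(s)/(1 + K_p·P(s)) = 137.2/(s + 11 + 137.2) = 137.2/(s + 148.2).
The closed-loop pole is at s = −148.2.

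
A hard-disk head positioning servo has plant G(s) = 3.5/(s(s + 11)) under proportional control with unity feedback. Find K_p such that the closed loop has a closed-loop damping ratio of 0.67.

Closed-loop characteristic equation: s² + 11s + K_p·3.5 = 0.
So ω_n = √(3.5K_p) and 2ζω_n = 11, giving ζ = 11/(2√(3.5K_p)).
Setting ζ = 0.67: √(3.5K_p) = 11/(2·0.67) = 8.209, so K_p = 67.39/3.5 = 19.3.

K_p = 19.3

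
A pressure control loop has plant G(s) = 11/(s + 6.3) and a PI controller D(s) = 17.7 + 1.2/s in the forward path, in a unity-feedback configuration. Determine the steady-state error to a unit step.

The open loop D(s)G(s) has a pole at the origin (type 1), so the static position error constant is infinite and e_ss = 1/(1+∞) = 0.

0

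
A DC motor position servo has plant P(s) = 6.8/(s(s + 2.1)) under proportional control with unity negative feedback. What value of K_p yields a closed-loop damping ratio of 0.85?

Closed-loop characteristic equation: s² + 2.1s + K_p·6.8 = 0.
So ω_n = √(6.8K_p) and 2ζω_n = 2.1, giving ζ = 2.1/(2√(6.8K_p)).
Setting ζ = 0.85: √(6.8K_p) = 2.1/(2·0.85) = 1.235, so K_p = 1.526/6.8 = 0.224.

K_p = 0.224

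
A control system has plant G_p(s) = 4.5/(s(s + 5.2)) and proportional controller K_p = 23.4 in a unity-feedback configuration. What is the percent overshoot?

43.9%

Closed-loop characteristic equation: s² + 5.2s + 105.3 = 0, so ω_n = 10.26 rad/s and ζ = 5.2/(2·10.26) = 0.2534.
%OS = 100·exp(−πζ/√(1−ζ²)) = 100·exp(−π·0.2534/√0.9358) = 43.9%.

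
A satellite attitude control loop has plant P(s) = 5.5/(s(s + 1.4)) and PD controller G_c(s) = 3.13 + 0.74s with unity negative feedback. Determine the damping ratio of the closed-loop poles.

Forward path: (3.13 + 0.74s)·5.5/(s(s+1.4)). The closed-loop characteristic equation is s² + (1.4 + 5.5·0.74)s + 5.5·3.13 = 0.
That is s² + 5.47s + 17.21 = 0, so ω_n = 4.149 rad/s and ζ = 5.47/(2·4.149) = 0.6592.

ζ = 0.659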